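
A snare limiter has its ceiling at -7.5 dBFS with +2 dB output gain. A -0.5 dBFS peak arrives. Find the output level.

A brickwall limiter is an ∞:1 compressor: any input above the ceiling is clamped to -7.5 dBFS.
Output gain then adds 2 dB: -7.5 + 2 = -5.5 dBFS.

-5.5 dBFS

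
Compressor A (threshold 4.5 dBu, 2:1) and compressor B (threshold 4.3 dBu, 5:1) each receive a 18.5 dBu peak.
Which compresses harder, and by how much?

B, by 4.36 dB

A: GR = 14 − 14/2 = 7 dB.
B: GR = 14.2 − 14.2/5 = 11.36 dB.
B reduces 4.36 dB more.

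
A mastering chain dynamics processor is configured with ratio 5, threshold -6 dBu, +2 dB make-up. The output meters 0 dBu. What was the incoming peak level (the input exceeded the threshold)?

Remove make-up: 0 − 2 = -2 dBu.
Post-compression overshoot = -2 − (-6) = 4 dB.
Input overshoot = R × output overshoot = 20 dB → input = -6 + 20 = 14 dBu.

14 dBu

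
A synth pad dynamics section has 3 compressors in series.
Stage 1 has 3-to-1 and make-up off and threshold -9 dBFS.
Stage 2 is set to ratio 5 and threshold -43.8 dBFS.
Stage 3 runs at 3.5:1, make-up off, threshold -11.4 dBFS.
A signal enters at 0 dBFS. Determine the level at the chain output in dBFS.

-36.24 dBFS

Stage 1: overshoot 9 dB → 9/3 = 3 dB → -6 dBFS.
Stage 2: overshoot 37.8 dB → 37.8/5 = 7.56 dB → -36.24 dBFS.
Stage 3: -36.24 dBFS ≤ -11.4 dBFS, so stage 3 doesn't engage; output -36.24 dBFS.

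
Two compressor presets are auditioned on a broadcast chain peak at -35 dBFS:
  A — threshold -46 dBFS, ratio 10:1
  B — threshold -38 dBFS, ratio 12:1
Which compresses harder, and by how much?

A: GR = 11 − 11/10 = 9.9 dB.
B: GR = 3 − 3/12 = 2.75 dB.
A reduces 7.15 dB more.

A, by 7.15 dB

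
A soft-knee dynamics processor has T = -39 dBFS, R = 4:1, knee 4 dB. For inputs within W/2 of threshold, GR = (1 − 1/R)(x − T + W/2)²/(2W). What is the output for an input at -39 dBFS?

x − T + W/2 = -39 − (-39) + 2 = 2.
GR = (1 − 1/4) × 2² / 8 = 0.75 × 4 / 8 = 0.375 dB.
Output = -39 − 0.375 = -39.375 dBFS.

-39.375 dBFS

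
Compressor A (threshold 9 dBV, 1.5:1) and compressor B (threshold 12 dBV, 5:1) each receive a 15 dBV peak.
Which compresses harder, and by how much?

B, by 0.4 dB

A: overshoot 6 dB → output overshoot 4 dB → GR 2 dB.
B: overshoot 3 dB → output overshoot 0.6 dB → GR 2.4 dB.
Difference: 0.4 dB in favour of B.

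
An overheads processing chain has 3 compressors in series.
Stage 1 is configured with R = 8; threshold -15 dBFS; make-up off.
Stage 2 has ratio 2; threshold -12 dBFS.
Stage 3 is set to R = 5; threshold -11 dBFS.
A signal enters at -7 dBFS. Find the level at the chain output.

-14 dBFS

Stage 1: -7 dBFS is 8 dB over -15 dBFS; at 8:1 that becomes 1 dB over, giving -14 dBFS.
Stage 2: below threshold (-14 ≤ -12); passes unchanged; output -14 dBFS.
Stage 3: below threshold (-14 ≤ -11); passes unchanged; output -14 dBFS.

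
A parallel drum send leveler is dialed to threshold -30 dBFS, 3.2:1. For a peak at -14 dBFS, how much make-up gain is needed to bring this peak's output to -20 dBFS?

5 dB

Overshoot 16 dB → 16/3.2 = 5 dB after compression, so the compressed level is -30 + 5 = -25 dBFS.
Make-up = target − compressed = -20 − (-25) = 5 dB.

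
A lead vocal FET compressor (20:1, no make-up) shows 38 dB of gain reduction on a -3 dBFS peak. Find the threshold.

Input is 40 dB above T (since output overshoot × R = input overshoot: (-41 − T)·20 = -3 − T gives T = -43 dBFS).
Check: -43 + (-3 − (-43))/20 = -43 + 2 = -41 dBFS. ✓

-43 dBFS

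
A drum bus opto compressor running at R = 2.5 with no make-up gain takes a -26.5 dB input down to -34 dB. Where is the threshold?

-39 dB

Input is 12.5 dB above T (since output overshoot × R = input overshoot: (-34 − T)·2.5 = -26.5 − T gives T = -39 dB).
Check: -39 + (-26.5 − (-39))/2.5 = -39 + 5 = -34 dB. ✓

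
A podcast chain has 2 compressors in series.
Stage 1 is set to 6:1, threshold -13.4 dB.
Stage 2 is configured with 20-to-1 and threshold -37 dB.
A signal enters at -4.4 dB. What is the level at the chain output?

-35.745 dB

Stage 1: -4.4 dB is 9 dB over -13.4 dB; at 6:1 that becomes 1.5 dB over, giving -11.9 dB.
Stage 2: -11.9 dB is 25.1 dB over -37 dB; at 20:1 that becomes 1.255 dB over, giving -35.745 dB.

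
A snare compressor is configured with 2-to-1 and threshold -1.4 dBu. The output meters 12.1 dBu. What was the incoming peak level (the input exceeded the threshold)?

That's 13.5 dB above the -1.4 dBu threshold.
Input overshoot = R × output overshoot = 27 dB → input = -1.4 + 27 = 25.6 dBu.

25.6 dBu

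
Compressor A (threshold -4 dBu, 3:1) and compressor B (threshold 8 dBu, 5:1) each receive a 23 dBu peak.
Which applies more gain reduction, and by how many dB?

A, by 6 dB

A: overshoot 27 dB → output overshoot 9 dB → GR 18 dB.
B: overshoot 15 dB → output overshoot 3 dB → GR 12 dB.
A applies 6 dB more gain reduction.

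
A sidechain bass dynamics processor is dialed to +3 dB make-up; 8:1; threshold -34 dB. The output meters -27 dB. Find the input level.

Stripping the +3 dB make-up gives -30 dB at the gain stage.
Post-compression overshoot = -30 − (-34) = 4 dB.
Input overshoot = R × output overshoot = 32 dB → input = -34 + 32 = -2 dB.

-2 dB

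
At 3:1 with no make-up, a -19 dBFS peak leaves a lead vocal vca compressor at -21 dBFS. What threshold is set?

Gain reduction = -19 − (-21) = 2 dB; output overshoot = GR / (R − 1) = 2 / 2 = 1 dB.
Threshold = output − output overshoot = -21 − 1 = -22 dBFS.

-22 dBFS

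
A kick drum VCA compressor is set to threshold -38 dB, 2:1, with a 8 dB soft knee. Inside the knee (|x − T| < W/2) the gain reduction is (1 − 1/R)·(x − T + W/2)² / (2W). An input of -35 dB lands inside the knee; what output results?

-36.53125 dB

x − T + W/2 = -35 − (-38) + 4 = 7.
GR = (1 − 1/2) × 7² / 16 = 0.5 × 49 / 16 = 1.53125 dB.
Output = -35 − 1.53125 = -36.53125 dB.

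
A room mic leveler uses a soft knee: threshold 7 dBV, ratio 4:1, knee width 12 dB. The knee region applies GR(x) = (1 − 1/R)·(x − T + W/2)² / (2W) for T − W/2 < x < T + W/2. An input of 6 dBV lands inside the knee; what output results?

x − T + W/2 = 6 − 7 + 6 = 5.
GR = (1 − 1/4) × 5² / 24 = 0.75 × 25 / 24 = 0.78125 dB.
Output = 6 − 0.78125 = 5.21875 dBV.

5.21875 dBV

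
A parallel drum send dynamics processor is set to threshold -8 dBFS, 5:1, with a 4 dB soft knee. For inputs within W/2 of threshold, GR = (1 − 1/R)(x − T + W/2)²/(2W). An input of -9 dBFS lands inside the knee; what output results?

x − T + W/2 = -9 − (-8) + 2 = 1.
GR = (1 − 1/5) × 1² / 8 = 0.8 × 1 / 8 = 0.1 dB.
Output = -9 − 0.1 = -9.1 dBFS.

-9.1 dBFS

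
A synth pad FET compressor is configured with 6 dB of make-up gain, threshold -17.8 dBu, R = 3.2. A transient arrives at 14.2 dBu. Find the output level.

Overshoot: 14.2 − (-17.8) = 32 dB.
The 32 dB excess becomes 10 dB after 3.2:1 reduction.
Output = -17.8 + 10 = -7.8 dBu; make-up adds 6 dB, giving -1.8 dBu.

-1.8 dBu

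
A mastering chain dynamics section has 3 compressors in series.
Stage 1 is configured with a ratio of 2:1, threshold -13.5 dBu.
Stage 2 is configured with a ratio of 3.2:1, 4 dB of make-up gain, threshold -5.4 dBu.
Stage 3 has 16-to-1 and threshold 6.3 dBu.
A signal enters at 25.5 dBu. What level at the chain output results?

Stage 1: overshoot 39 dB → 39/2 = 19.5 dB → 6 dBu.
Stage 2: 6 dBu is 11.4 dB over -5.4 dBu; at 3.2:1 that becomes 3.5625 dB over, giving -1.8375 dBu; +4 dB make-up → 2.1625 dBu.
Stage 3: 2.1625 dBu ≤ 6.3 dBu, so stage 3 doesn't engage; output 2.1625 dBu.

2.1625 dBu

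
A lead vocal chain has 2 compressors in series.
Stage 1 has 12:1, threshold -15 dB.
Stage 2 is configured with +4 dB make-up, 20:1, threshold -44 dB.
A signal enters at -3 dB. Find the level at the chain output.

Stage 1: overshoot 12 dB → 12/12 = 1 dB → -14 dB.
Stage 2: 30 dB above -44 dB, reduced 20:1 to 1.5 dB above → -42.5 dB; +4 dB make-up → -38.5 dB.

-38.5 dB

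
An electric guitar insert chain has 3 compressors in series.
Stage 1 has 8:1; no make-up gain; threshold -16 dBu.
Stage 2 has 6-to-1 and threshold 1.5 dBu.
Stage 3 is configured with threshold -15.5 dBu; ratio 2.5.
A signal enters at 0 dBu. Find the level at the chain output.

-14.9 dBu

Stage 1: overshoot 16 dB → 16/8 = 2 dB → -14 dBu.
Stage 2: -14 dBu ≤ 1.5 dBu, so stage 2 doesn't engage; output -14 dBu.
Stage 3: overshoot 1.5 dB → 1.5/2.5 = 0.6 dB → -14.9 dBu.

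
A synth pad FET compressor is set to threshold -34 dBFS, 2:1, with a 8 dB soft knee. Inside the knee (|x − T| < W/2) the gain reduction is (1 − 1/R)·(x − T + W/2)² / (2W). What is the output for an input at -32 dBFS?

x − T + W/2 = -32 − (-34) + 4 = 6.
GR = (1 − 1/2) × 6² / 16 = 0.5 × 36 / 16 = 1.125 dB.
Output = -32 − 1.125 = -33.125 dBFS.

-33.125 dBFS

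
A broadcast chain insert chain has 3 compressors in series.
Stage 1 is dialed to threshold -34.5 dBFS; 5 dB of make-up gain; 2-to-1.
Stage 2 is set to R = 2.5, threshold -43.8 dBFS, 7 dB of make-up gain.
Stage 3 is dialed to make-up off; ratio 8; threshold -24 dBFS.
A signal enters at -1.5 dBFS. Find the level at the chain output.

Stage 1: -1.5 dBFS is 33 dB over -34.5 dBFS; at 2:1 that becomes 16.5 dB over, giving -18 dBFS; +5 dB make-up → -13 dBFS.
Stage 2: 30.8 dB above -43.8 dBFS, reduced 2.5:1 to 12.32 dB above → -31.48 dBFS; +7 dB make-up → -24.48 dBFS.
Stage 3: -24.48 dBFS ≤ -24 dBFS, so stage 3 doesn't engage; output -24.48 dBFS.

-24.48 dBFS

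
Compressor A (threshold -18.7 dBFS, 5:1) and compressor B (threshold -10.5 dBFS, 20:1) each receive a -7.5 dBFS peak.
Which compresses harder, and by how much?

A: GR = 11.2 − 11.2/5 = 8.96 dB.
B: GR = 3 − 3/20 = 2.85 dB.
A applies 6.11 dB more gain reduction.

A, by 6.11 dB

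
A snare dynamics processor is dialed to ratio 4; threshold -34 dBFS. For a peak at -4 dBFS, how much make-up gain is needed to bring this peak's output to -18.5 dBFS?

8 dB

Overshoot 30 dB → 30/4 = 7.5 dB after compression, so the compressed level is -34 + 7.5 = -26.5 dBFS.
Make-up = target − compressed = -18.5 − (-26.5) = 8 dB.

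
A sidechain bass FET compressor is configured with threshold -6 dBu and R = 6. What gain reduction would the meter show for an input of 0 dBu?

5 dB

The signal is 6 dB above threshold.
After 6:1 compression the overshoot becomes 6/6 = 1 dB.
Gain reduction = 6 − 1 = 5 dB.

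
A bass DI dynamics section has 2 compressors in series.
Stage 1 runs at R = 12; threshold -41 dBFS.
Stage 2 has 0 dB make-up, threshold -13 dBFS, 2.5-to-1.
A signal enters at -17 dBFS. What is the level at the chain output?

-39 dBFS

Stage 1: overshoot 24 dB → 24/12 = 2 dB → -39 dBFS.
Stage 2: below threshold (-39 ≤ -13); passes unchanged; output -39 dBFS.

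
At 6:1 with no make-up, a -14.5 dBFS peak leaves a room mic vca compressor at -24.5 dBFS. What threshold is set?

Gain reduction = -14.5 − (-24.5) = 10 dB; output overshoot = GR / (R − 1) = 10 / 5 = 2 dB.
Threshold = output − output overshoot = -24.5 − 2 = -26.5 dBFS.

-26.5 dBFS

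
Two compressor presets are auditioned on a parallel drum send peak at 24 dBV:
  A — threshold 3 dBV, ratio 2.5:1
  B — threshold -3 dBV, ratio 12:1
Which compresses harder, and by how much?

A: overshoot 21 dB → output overshoot 8.4 dB → GR 12.6 dB.
B: overshoot 27 dB → output overshoot 2.25 dB → GR 24.75 dB.
B applies 12.15 dB more gain reduction.

B, by 12.15 dB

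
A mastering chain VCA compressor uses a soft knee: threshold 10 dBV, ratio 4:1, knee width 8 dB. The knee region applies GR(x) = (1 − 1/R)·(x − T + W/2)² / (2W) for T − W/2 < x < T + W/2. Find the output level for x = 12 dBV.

x − T + W/2 = 12 − 10 + 4 = 6.
GR = (1 − 1/4) × 6² / 16 = 0.75 × 36 / 16 = 1.6875 dB.
Output = 12 − 1.6875 = 10.3125 dBV.

10.3125 dBV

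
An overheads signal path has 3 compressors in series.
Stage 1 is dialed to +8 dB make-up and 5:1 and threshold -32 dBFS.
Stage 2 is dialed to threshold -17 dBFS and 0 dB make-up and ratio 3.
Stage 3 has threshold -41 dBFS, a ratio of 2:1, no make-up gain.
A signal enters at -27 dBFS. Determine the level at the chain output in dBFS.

Stage 1: 5 dB above -32 dBFS, reduced 5:1 to 1 dB above → -31 dBFS; +8 dB make-up → -23 dBFS.
Stage 2: -23 dBFS ≤ -17 dBFS, so stage 2 doesn't engage; output -23 dBFS.
Stage 3: overshoot 18 dB → 18/2 = 9 dB → -32 dBFS.

-32 dBFS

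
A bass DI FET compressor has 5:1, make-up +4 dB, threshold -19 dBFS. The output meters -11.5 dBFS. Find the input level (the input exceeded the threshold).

Before make-up, the level was -11.5 − 4 = -15.5 dBFS.
That's 3.5 dB above the -19 dBFS threshold.
Input overshoot = R × output overshoot = 17.5 dB → input = -19 + 17.5 = -1.5 dBFS.

-1.5 dBFS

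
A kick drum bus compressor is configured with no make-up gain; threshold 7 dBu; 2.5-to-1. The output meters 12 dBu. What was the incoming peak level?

19.5 dBu

The compressed level sits 12 − 7 = 5 dB over threshold.
Before 2.5:1 compression the overshoot was 5 × 2.5 = 12.5 dB, so input = 7 + 12.5 = 19.5 dBu.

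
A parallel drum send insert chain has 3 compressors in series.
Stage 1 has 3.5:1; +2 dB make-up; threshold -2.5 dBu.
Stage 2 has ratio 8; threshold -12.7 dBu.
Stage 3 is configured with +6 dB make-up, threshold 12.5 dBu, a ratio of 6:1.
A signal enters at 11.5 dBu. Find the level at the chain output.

Stage 1: 11.5 dBu is 14 dB over -2.5 dBu; at 3.5:1 that becomes 4 dB over, giving 1.5 dBu; +2 dB make-up → 3.5 dBu.
Stage 2: overshoot 16.2 dB → 16.2/8 = 2.025 dB → -10.675 dBu.
Stage 3: -10.675 dBu is at or below the 12.5 dBu threshold — no compression; make-up brings it to -4.675 dBu.

-4.675 dBu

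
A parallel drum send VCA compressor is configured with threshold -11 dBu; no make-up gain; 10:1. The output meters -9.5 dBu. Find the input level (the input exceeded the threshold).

Post-compression overshoot = -9.5 − (-11) = 1.5 dB.
Undo the ratio: input overshoot = 1.5 × 10 = 15 dB, giving input = 4 dBu.

4 dBu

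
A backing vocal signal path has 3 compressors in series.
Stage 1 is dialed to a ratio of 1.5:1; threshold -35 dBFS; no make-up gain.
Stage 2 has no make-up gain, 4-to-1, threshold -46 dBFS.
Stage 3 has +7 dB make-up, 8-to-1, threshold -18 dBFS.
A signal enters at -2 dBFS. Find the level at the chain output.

-30.75 dBFS

Stage 1: overshoot 33 dB → 33/1.5 = 22 dB → -13 dBFS.
Stage 2: overshoot 33 dB → 33/4 = 8.25 dB → -37.75 dBFS.
Stage 3: -37.75 dBFS is at or below the -18 dBFS threshold — no compression; make-up brings it to -30.75 dBFS.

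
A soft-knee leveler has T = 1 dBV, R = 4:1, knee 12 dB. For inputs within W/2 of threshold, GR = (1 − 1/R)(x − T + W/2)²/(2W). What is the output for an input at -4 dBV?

-4.03125 dBV

x − T + W/2 = -4 − 1 + 6 = 1.
GR = (1 − 1/4) × 1² / 24 = 0.75 × 1 / 24 = 0.03125 dB.
Output = -4 − 0.03125 = -4.03125 dBV.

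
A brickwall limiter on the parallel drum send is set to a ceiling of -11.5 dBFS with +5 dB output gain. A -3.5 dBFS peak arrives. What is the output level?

-6.5 dBFS

A brickwall limiter is an ∞:1 compressor: any input above the ceiling is clamped to -11.5 dBFS.
Output gain then adds 5 dB: -11.5 + 5 = -6.5 dBFS.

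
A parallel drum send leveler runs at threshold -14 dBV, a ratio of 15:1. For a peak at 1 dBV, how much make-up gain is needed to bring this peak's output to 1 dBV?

Overshoot 15 dB → 15/15 = 1 dB after compression, so the compressed level is -14 + 1 = -13 dBV.
Make-up = target − compressed = 1 − (-13) = 14 dB.

14 dB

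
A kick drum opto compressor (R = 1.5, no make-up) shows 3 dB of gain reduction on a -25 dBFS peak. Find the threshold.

Input is 9 dB above T (since output overshoot × R = input overshoot: (-28 − T)·1.5 = -25 − T gives T = -34 dBFS).
Check: -34 + (-25 − (-34))/1.5 = -34 + 6 = -28 dBFS. ✓

-34 dBFS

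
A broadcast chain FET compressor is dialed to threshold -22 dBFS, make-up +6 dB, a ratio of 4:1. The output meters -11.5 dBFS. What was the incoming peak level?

-4 dBFS

Before make-up, the level was -11.5 − 6 = -17.5 dBFS.
Post-compression overshoot = -17.5 − (-22) = 4.5 dB.
Input overshoot = R × output overshoot = 18 dB → input = -22 + 18 = -4 dBFS.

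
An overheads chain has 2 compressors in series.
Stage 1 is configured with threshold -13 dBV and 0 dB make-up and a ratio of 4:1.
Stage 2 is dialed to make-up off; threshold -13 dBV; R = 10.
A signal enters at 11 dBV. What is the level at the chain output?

-12.4 dBV

Stage 1: overshoot 24 dB → 24/4 = 6 dB → -7 dBV.
Stage 2: overshoot 6 dB → 6/10 = 0.6 dB → -12.4 dBV.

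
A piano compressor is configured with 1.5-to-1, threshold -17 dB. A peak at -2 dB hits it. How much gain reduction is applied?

5 dB

-2 dB exceeds the threshold by 15 dB.
A 1.5:1 ratio leaves 10 dB of that excess.
GR = overshoot in − overshoot out = 15 − 10 = 5 dB.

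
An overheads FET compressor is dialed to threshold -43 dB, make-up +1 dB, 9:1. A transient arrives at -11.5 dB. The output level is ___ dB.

-38.5 dB

The input is 31.5 dB above the -43 dB threshold.
9:1 compression reduces that to 31.5/9 = 3.5 dB over.
So the level is -43 + 3.5 = -39.5 dB; make-up adds 1 dB, giving -38.5 dB.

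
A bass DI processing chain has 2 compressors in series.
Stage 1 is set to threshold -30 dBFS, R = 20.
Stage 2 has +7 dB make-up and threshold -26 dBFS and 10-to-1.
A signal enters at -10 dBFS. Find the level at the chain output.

-22 dBFS

Stage 1: -10 dBFS is 20 dB over -30 dBFS; at 20:1 that becomes 1 dB over, giving -29 dBFS.
Stage 2: -29 dBFS ≤ -26 dBFS, so stage 2 doesn't engage; make-up brings it to -22 dBFS.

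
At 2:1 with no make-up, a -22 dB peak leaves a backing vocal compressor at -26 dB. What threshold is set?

Let T be the threshold. Output overshoot = (input overshoot)/R, so -26 − T = (-22 − T)/2.
2·(-26 − T) = -22 − T → 1·T = -52 − (-22) = -30.
T = -30/1 = -30 dB.

-30 dB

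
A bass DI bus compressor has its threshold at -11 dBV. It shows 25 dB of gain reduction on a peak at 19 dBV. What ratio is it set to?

Input overshoot = 19 − (-11) = 30 dB.
Output overshoot = 30 − 25 = 5 dB.
Ratio = input overshoot / output overshoot = 30 / 5 = 6.

6:1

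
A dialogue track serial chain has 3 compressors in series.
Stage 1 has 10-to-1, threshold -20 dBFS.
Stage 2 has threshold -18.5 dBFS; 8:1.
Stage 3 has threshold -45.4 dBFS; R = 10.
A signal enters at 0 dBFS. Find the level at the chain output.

-42.70375 dBFS

Stage 1: 0 dBFS is 20 dB over -20 dBFS; at 10:1 that becomes 2 dB over, giving -18 dBFS.
Stage 2: overshoot 0.5 dB → 0.5/8 = 0.0625 dB → -18.4375 dBFS.
Stage 3: 26.9625 dB above -45.4 dBFS, reduced 10:1 to 2.69625 dB above → -42.70375 dBFS.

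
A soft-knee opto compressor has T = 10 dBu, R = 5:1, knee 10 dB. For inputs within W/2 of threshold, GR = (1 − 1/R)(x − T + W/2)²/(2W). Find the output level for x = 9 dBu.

8.36 dBu

x − T + W/2 = 9 − 10 + 5 = 4.
GR = (1 − 1/5) × 4² / 20 = 0.8 × 16 / 20 = 0.64 dB.
Output = 9 − 0.64 = 8.36 dBu.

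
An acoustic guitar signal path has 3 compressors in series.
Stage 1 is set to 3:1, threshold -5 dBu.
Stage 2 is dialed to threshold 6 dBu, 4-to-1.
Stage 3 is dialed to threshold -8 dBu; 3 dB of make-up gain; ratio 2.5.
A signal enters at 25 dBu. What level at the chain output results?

Stage 1: overshoot 30 dB → 30/3 = 10 dB → 5 dBu.
Stage 2: 5 dBu is at or below the 6 dBu threshold — no compression; output 5 dBu.
Stage 3: 13 dB above -8 dBu, reduced 2.5:1 to 5.2 dB above → -2.8 dBu; +3 dB make-up → 0.2 dBu.

0.2 dBu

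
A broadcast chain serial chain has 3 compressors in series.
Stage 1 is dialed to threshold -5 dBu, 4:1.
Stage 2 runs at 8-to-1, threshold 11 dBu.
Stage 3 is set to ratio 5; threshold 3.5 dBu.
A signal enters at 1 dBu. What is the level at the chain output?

Stage 1: overshoot 6 dB → 6/4 = 1.5 dB → -3.5 dBu.
Stage 2: -3.5 dBu is at or below the 11 dBu threshold — no compression; output -3.5 dBu.
Stage 3: below threshold (-3.5 ≤ 3.5); passes unchanged; output -3.5 dBu.

-3.5 dBu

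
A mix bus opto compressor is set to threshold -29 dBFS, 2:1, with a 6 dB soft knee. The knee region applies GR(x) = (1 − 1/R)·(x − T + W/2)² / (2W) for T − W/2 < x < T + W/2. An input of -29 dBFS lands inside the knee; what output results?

x − T + W/2 = -29 − (-29) + 3 = 3.
GR = (1 − 1/2) × 3² / 12 = 0.5 × 9 / 12 = 0.375 dB.
Output = -29 − 0.375 = -29.375 dBFS.

-29.375 dBFS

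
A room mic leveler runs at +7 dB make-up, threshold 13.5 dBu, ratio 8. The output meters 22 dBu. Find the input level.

Before make-up, the level was 22 − 7 = 15 dBu.
Post-compression overshoot = 15 − 13.5 = 1.5 dB.
Input overshoot = R × output overshoot = 12 dB → input = 13.5 + 12 = 25.5 dBu.

25.5 dBu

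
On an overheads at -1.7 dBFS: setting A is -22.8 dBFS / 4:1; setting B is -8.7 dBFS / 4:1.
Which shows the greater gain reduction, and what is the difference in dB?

A: overshoot 21.1 dB → output overshoot 5.275 dB → GR 15.825 dB.
B: overshoot 7 dB → output overshoot 1.75 dB → GR 5.25 dB.
Difference: 10.575 dB in favour of A.

A, by 10.575 dB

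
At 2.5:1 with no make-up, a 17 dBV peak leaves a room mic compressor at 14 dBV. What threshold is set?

12 dBV

Let T be the threshold. Output overshoot = (input overshoot)/R, so 14 − T = (17 − T)/2.5.
2.5·(14 − T) = 17 − T → 1.5·T = 35 − 17 = 18.
T = 18/1.5 = 12 dBV.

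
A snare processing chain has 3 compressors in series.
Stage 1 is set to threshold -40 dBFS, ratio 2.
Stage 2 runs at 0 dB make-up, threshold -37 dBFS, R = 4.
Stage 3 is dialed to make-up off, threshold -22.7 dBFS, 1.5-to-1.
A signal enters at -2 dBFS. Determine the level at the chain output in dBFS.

Stage 1: -2 dBFS is 38 dB over -40 dBFS; at 2:1 that becomes 19 dB over, giving -21 dBFS.
Stage 2: 16 dB above -37 dBFS, reduced 4:1 to 4 dB above → -33 dBFS.
Stage 3: -33 dBFS is at or below the -22.7 dBFS threshold — no compression; output -33 dBFS.

-33 dBFS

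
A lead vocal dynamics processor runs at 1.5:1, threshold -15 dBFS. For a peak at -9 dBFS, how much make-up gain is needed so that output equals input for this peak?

2 dB

The peak compresses to -15 + 6/1.5 = -11 dBFS.
To reach -9 dBFS requires -9 − (-11) = 2 dB of make-up.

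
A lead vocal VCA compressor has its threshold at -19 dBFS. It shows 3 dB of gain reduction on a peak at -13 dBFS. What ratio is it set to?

2:1

Input overshoot = -13 − (-19) = 6 dB.
Output overshoot = 6 − 3 = 3 dB.
Ratio = input overshoot / output overshoot = 6 / 3 = 2.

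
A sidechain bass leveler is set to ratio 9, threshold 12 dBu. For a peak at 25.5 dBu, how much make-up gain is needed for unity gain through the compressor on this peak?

12 dB

Without make-up, output = threshold + overshoot/9 = 12 + 1.5 = 13.5 dBu.
Gap to target: 12 dB.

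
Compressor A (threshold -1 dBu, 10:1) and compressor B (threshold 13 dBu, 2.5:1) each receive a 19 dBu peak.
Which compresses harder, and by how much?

A, by 14.4 dB

A: overshoot 20 dB → output overshoot 2 dB → GR 18 dB.
B: overshoot 6 dB → output overshoot 2.4 dB → GR 3.6 dB.
A applies 14.4 dB more gain reduction.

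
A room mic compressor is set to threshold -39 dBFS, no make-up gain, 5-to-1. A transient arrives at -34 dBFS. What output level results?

-38 dBFS

Overshoot: -34 − (-39) = 5 dB.
5:1 compression reduces that to 5/5 = 1 dB over.
So the level is -39 + 1 = -38 dBFS.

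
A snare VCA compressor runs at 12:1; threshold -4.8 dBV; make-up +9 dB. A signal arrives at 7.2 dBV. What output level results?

The input is 12 dB above the -4.8 dBV threshold.
The 12 dB excess becomes 1 dB after 12:1 reduction.
Output = -4.8 + 1 = -3.8 dBV; make-up adds 9 dB, giving 5.2 dBV.

5.2 dBV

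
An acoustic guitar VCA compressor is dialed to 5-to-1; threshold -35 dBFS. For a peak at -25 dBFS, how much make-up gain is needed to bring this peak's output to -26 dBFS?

Without make-up, output = threshold + overshoot/5 = -35 + 2 = -33 dBFS.
Gap to target: 7 dB.

7 dB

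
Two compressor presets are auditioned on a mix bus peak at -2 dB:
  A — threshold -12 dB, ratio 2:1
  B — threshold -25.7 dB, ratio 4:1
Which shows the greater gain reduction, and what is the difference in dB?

B, by 12.775 dB

A: 10 dB over, compressed to 5 dB over, so 5 dB of GR.
B: 23.7 dB over, compressed to 5.925 dB over, so 17.775 dB of GR.
B reduces 12.775 dB more.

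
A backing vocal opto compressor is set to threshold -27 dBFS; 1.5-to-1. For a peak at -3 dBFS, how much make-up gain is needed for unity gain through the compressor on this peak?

The peak compresses to -27 + 24/1.5 = -11 dBFS.
To reach -3 dBFS requires -3 − (-11) = 8 dB of make-up.

8 dB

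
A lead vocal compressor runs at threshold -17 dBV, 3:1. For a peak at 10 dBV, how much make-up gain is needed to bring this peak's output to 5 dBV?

13 dB

Overshoot 27 dB → 27/3 = 9 dB after compression, so the compressed level is -17 + 9 = -8 dBV.
Make-up = target − compressed = 5 − (-8) = 13 dB.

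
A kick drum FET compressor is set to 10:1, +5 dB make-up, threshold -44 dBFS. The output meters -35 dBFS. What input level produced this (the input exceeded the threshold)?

-4 dBFS

Remove make-up: -35 − 5 = -40 dBFS.
The compressed level sits -40 − (-44) = 4 dB over threshold.
Undo the ratio: input overshoot = 4 × 10 = 40 dB, giving input = -4 dBFS.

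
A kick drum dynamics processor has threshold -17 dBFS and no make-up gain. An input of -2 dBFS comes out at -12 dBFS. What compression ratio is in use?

3:1

Input overshoot = -2 − (-17) = 15 dB; output overshoot = -12 − (-17) = 5 dB.
Ratio = 15 / 5 = 3.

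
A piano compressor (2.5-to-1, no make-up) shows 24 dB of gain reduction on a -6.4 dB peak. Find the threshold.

Gain reduction = -6.4 − (-30.4) = 24 dB; output overshoot = GR / (R − 1) = 24 / 1.5 = 16 dB.
Threshold = output − output overshoot = -30.4 − 16 = -46.4 dB.

-46.4 dB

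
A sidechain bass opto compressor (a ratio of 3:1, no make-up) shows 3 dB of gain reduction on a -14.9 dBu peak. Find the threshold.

Let T be the threshold. Output overshoot = (input overshoot)/R, so -17.9 − T = (-14.9 − T)/3.
3·(-17.9 − T) = -14.9 − T → 2·T = -53.7 − (-14.9) = -38.8.
T = -38.8/2 = -19.4 dBu.

-19.4 dBu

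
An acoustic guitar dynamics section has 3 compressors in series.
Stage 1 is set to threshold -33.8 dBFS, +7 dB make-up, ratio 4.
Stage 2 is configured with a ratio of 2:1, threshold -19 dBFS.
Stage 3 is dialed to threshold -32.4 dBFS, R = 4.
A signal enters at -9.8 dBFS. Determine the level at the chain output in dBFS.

-29.5 dBFS

Stage 1: -9.8 dBFS is 24 dB over -33.8 dBFS; at 4:1 that becomes 6 dB over, giving -27.8 dBFS; +7 dB make-up → -20.8 dBFS.
Stage 2: -20.8 dBFS ≤ -19 dBFS, so stage 2 doesn't engage; output -20.8 dBFS.
Stage 3: 11.6 dB above -32.4 dBFS, reduced 4:1 to 2.9 dB above → -29.5 dBFS.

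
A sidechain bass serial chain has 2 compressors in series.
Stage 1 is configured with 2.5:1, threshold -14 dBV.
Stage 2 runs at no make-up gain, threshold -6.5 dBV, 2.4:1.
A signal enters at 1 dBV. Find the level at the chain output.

-8 dBV

Stage 1: 15 dB above -14 dBV, reduced 2.5:1 to 6 dB above → -8 dBV.
Stage 2: -8 dBV ≤ -6.5 dBV, so stage 2 doesn't engage; output -8 dBV.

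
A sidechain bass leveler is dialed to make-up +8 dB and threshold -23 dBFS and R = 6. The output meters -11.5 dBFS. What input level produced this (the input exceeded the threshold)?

Remove make-up: -11.5 − 8 = -19.5 dBFS.
Post-compression overshoot = -19.5 − (-23) = 3.5 dB.
Before 6:1 compression the overshoot was 3.5 × 6 = 21 dB, so input = -23 + 21 = -2 dBFS.

-2 dBFS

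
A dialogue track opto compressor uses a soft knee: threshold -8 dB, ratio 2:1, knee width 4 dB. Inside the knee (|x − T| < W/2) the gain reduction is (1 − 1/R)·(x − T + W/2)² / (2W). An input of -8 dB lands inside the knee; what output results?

x − T + W/2 = -8 − (-8) + 2 = 2.
GR = (1 − 1/2) × 2² / 8 = 0.5 × 4 / 8 = 0.25 dB.
Output = -8 − 0.25 = -8.25 dB.

-8.25 dB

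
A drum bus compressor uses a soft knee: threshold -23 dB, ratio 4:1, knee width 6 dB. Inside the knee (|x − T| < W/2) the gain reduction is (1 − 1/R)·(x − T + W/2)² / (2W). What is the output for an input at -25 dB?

x − T + W/2 = -25 − (-23) + 3 = 1.
GR = (1 − 1/4) × 1² / 12 = 0.75 × 1 / 12 = 0.0625 dB.
Output = -25 − 0.0625 = -25.0625 dB.

-25.0625 dB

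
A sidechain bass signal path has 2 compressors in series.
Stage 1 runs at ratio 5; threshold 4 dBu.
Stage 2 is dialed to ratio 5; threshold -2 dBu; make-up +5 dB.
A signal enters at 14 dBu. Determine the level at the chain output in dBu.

Stage 1: 10 dB above 4 dBu, reduced 5:1 to 2 dB above → 6 dBu.
Stage 2: 6 dBu is 8 dB over -2 dBu; at 5:1 that becomes 1.6 dB over, giving -0.4 dBu; +5 dB make-up → 4.6 dBu.

4.6 dBu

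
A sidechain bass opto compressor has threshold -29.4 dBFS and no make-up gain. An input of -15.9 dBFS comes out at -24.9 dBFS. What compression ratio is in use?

Input overshoot = -15.9 − (-29.4) = 13.5 dB; output overshoot = -24.9 − (-29.4) = 4.5 dB.
Ratio = 13.5 / 4.5 = 3.

3:1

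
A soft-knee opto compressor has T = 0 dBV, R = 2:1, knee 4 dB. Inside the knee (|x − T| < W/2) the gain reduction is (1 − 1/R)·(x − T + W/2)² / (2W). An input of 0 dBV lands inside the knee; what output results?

-0.25 dBV

x − T + W/2 = 0 − 0 + 2 = 2.
GR = (1 − 1/2) × 2² / 8 = 0.5 × 4 / 8 = 0.25 dB.
Output = 0 − 0.25 = -0.25 dBV.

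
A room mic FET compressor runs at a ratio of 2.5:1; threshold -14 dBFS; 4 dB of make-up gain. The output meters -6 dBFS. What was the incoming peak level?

Remove make-up: -6 − 4 = -10 dBFS.
Post-compression overshoot = -10 − (-14) = 4 dB.
Before 2.5:1 compression the overshoot was 4 × 2.5 = 10 dB, so input = -14 + 10 = -4 dBFS.

-4 dBFS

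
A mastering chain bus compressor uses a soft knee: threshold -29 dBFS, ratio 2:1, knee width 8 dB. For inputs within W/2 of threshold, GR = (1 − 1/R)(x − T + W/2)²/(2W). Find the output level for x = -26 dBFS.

x − T + W/2 = -26 − (-29) + 4 = 7.
GR = (1 − 1/2) × 7² / 16 = 0.5 × 49 / 16 = 1.53125 dB.
Output = -26 − 1.53125 = -27.53125 dBFS.

-27.53125 dBFS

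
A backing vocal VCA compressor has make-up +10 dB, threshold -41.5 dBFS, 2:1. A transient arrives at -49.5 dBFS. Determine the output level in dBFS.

-39.5 dBFS

-49.5 dBFS is 8 dB below the -41.5 dBFS threshold, so no gain reduction is applied.
Make-up gain adds 10 dB: -49.5 + 10 = -39.5 dBFS.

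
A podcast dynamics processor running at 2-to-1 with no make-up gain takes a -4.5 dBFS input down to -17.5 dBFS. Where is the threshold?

Gain reduction = -4.5 − (-17.5) = 13 dB; output overshoot = GR / (R − 1) = 13 / 1 = 13 dB.
Threshold = output − output overshoot = -17.5 − 13 = -30.5 dBFS.

-30.5 dBFS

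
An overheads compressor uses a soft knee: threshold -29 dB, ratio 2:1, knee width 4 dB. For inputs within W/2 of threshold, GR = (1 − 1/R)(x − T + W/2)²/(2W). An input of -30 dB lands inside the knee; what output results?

-30.0625 dB

x − T + W/2 = -30 − (-29) + 2 = 1.
GR = (1 − 1/2) × 1² / 8 = 0.5 × 1 / 8 = 0.0625 dB.
Output = -30 − 0.0625 = -30.0625 dB.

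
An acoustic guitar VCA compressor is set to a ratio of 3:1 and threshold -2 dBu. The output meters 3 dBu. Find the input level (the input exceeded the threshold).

13 dBu

The compressed level sits 3 − (-2) = 5 dB over threshold.
Undo the ratio: input overshoot = 5 × 3 = 15 dB, giving input = 13 dBu.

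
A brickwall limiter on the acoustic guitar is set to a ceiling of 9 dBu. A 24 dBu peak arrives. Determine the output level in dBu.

9 dBu

A brickwall limiter is an ∞:1 compressor: any input above the ceiling is clamped to 9 dBu.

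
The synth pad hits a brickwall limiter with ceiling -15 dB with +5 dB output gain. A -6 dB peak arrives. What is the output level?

A brickwall limiter is an ∞:1 compressor: any input above the ceiling is clamped to -15 dB.
Output gain then adds 5 dB: -15 + 5 = -10 dB.

-10 dB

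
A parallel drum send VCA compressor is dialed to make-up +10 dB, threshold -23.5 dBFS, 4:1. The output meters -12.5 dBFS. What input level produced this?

-19.5 dBFS

Remove make-up: -12.5 − 10 = -22.5 dBFS.
Post-compression overshoot = -22.5 − (-23.5) = 1 dB.
Undo the ratio: input overshoot = 1 × 4 = 4 dB, giving input = -19.5 dBFS.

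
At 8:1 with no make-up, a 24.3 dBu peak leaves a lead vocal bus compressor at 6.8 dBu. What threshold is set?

4.3 dBu

Let T be the threshold. Output overshoot = (input overshoot)/R, so 6.8 − T = (24.3 − T)/8.
8·(6.8 − T) = 24.3 − T → 7·T = 54.4 − 24.3 = 30.1.
T = 30.1/7 = 4.3 dBu.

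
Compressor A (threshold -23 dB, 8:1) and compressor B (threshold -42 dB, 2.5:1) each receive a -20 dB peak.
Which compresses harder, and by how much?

B, by 10.575 dB

A: GR = 3 − 3/8 = 2.625 dB.
B: GR = 22 − 22/2.5 = 13.2 dB.
Difference: 10.575 dB in favour of B.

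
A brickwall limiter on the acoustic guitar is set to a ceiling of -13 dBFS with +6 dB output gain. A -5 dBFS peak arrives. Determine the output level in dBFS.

A brickwall limiter is an ∞:1 compressor: any input above the ceiling is clamped to -13 dBFS.
Output gain then adds 6 dB: -13 + 6 = -7 dBFS.

-7 dBFS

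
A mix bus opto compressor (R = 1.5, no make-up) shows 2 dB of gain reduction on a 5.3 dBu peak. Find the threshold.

Gain reduction = 5.3 − 3.3 = 2 dB; output overshoot = GR / (R − 1) = 2 / 0.5 = 4 dB.
Threshold = output − output overshoot = 3.3 − 4 = -0.7 dBu.

-0.7 dBu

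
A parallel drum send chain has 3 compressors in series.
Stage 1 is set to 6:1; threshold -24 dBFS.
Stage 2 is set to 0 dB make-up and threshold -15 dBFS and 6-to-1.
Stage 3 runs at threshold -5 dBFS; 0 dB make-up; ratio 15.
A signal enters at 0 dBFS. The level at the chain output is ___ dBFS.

-20 dBFS

Stage 1: overshoot 24 dB → 24/6 = 4 dB → -20 dBFS.
Stage 2: -20 dBFS ≤ -15 dBFS, so stage 2 doesn't engage; output -20 dBFS.
Stage 3: -20 dBFS is at or below the -5 dBFS threshold — no compression; output -20 dBFS.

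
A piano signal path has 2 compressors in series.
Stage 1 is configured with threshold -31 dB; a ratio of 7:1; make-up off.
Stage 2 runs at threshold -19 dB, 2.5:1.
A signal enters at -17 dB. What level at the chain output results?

-29 dB

Stage 1: 14 dB above -31 dB, reduced 7:1 to 2 dB above → -29 dB.
Stage 2: below threshold (-29 ≤ -19); passes unchanged; output -29 dB.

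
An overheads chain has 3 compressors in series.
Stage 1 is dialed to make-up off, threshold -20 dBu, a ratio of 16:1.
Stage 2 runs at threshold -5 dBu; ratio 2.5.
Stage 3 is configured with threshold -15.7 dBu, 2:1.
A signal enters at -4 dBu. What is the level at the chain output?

-19 dBu

Stage 1: -4 dBu is 16 dB over -20 dBu; at 16:1 that becomes 1 dB over, giving -19 dBu.
Stage 2: -19 dBu ≤ -5 dBu, so stage 2 doesn't engage; output -19 dBu.
Stage 3: below threshold (-19 ≤ -15.7); passes unchanged; output -19 dBu.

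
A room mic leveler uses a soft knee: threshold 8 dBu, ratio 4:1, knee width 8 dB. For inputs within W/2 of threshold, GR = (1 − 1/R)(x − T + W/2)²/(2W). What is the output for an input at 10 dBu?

8.3125 dBu

x − T + W/2 = 10 − 8 + 4 = 6.
GR = (1 − 1/4) × 6² / 16 = 0.75 × 36 / 16 = 1.6875 dB.
Output = 10 − 1.6875 = 8.3125 dBu.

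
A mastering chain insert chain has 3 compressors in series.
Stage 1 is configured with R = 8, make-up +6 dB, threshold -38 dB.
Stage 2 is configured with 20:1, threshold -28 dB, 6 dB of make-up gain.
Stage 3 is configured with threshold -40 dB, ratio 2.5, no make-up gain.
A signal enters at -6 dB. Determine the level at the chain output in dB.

Stage 1: overshoot 32 dB → 32/8 = 4 dB → -34 dB; +6 dB make-up → -28 dB.
Stage 2: below threshold (-28 ≤ -28); passes unchanged; make-up brings it to -22 dB.
Stage 3: overshoot 18 dB → 18/2.5 = 7.2 dB → -32.8 dB.

-32.8 dB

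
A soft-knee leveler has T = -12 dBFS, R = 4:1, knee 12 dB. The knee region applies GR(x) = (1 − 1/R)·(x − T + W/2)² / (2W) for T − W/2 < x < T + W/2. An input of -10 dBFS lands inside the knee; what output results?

-12 dBFS

x − T + W/2 = -10 − (-12) + 6 = 8.
GR = (1 − 1/4) × 8² / 24 = 0.75 × 64 / 24 = 2 dB.
Output = -10 − 2 = -12 dBFS.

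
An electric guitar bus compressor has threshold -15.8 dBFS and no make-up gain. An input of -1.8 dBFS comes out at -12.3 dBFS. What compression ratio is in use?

Input overshoot = -1.8 − (-15.8) = 14 dB; output overshoot = -12.3 − (-15.8) = 3.5 dB.
Ratio = 14 / 3.5 = 4.

4:1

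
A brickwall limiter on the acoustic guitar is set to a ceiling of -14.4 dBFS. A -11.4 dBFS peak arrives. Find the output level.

-14.4 dBFS

A brickwall limiter is an ∞:1 compressor: any input above the ceiling is clamped to -14.4 dBFS.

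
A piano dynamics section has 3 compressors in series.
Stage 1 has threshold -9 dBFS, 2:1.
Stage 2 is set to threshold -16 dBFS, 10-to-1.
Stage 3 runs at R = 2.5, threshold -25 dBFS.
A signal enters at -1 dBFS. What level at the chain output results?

-20.96 dBFS

Stage 1: overshoot 8 dB → 8/2 = 4 dB → -5 dBFS.
Stage 2: overshoot 11 dB → 11/10 = 1.1 dB → -14.9 dBFS.
Stage 3: -14.9 dBFS is 10.1 dB over -25 dBFS; at 2.5:1 that becomes 4.04 dB over, giving -20.96 dBFS.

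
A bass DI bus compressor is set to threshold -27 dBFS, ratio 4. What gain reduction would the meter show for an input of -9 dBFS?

13.5 dB

-9 dBFS exceeds the threshold by 18 dB.
After 4:1 compression the overshoot becomes 18/4 = 4.5 dB.
GR = overshoot in − overshoot out = 18 − 4.5 = 13.5 dB.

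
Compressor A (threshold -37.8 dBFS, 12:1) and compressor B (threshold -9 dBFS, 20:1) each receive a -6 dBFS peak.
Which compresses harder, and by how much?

A, by 26.3 dB

A: overshoot 31.8 dB → output overshoot 2.65 dB → GR 29.15 dB.
B: overshoot 3 dB → output overshoot 0.15 dB → GR 2.85 dB.
Difference: 26.3 dB in favour of A.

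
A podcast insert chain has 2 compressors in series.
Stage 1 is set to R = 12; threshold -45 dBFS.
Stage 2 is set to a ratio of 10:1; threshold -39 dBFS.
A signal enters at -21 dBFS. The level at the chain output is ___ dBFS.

-43 dBFS

Stage 1: -21 dBFS is 24 dB over -45 dBFS; at 12:1 that becomes 2 dB over, giving -43 dBFS.
Stage 2: -43 dBFS is at or below the -39 dBFS threshold — no compression; output -43 dBFS.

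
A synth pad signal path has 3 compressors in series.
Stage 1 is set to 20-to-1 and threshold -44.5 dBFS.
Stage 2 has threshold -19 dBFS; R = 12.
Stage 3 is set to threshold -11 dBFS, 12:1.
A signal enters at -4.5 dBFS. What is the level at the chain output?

-42.5 dBFS

Stage 1: 40 dB above -44.5 dBFS, reduced 20:1 to 2 dB above → -42.5 dBFS.
Stage 2: -42.5 dBFS ≤ -19 dBFS, so stage 2 doesn't engage; output -42.5 dBFS.
Stage 3: -42.5 dBFS ≤ -11 dBFS, so stage 3 doesn't engage; output -42.5 dBFS.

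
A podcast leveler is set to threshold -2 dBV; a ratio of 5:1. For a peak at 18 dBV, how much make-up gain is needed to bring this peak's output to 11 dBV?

9 dB

Overshoot 20 dB → 20/5 = 4 dB after compression, so the compressed level is -2 + 4 = 2 dBV.
Make-up = target − compressed = 11 − 2 = 9 dB.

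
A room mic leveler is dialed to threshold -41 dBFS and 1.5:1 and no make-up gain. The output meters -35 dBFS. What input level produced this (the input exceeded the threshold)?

Post-compression overshoot = -35 − (-41) = 6 dB.
Before 1.5:1 compression the overshoot was 6 × 1.5 = 9 dB, so input = -41 + 9 = -32 dBFS.

-32 dBFS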